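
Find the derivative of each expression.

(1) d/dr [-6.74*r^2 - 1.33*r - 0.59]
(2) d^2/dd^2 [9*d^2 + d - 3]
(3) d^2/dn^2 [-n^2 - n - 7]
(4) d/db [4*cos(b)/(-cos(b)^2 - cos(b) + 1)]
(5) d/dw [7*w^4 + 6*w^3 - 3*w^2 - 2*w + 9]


(1) = -13.48*r - 1.33
(2) = 18
(3) = -2
(4) = 4*(sin(b)^2 - 2)*sin(b)/(-sin(b)^2 + cos(b))^2
(5) = 28*w^3 + 18*w^2 - 6*w - 2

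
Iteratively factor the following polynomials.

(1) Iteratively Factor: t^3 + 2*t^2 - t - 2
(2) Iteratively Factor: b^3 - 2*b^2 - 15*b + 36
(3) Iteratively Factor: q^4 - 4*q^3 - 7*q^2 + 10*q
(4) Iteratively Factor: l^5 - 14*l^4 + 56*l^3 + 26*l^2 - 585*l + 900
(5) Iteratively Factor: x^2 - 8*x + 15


(1) = (t + 2)*(t^2 - 1) = (t + 1)*(t + 2)*(t - 1)
(2) = (b - 3)*(b^2 + b - 12) = (b - 3)*(b + 4)*(b - 3)
(3) = (q - 5)*(q^3 + q^2 - 2*q) = q*(q - 5)*(q^2 + q - 2) = q*(q - 5)*(q - 1)*(q + 2)
(4) = (l - 4)*(l^4 - 10*l^3 + 16*l^2 + 90*l - 225) = (l - 5)*(l - 4)*(l^3 - 5*l^2 - 9*l + 45) = (l - 5)*(l - 4)*(l + 3)*(l^2 - 8*l + 15) = (l - 5)^2*(l - 4)*(l + 3)*(l - 3)
(5) = (x - 3)*(x - 5)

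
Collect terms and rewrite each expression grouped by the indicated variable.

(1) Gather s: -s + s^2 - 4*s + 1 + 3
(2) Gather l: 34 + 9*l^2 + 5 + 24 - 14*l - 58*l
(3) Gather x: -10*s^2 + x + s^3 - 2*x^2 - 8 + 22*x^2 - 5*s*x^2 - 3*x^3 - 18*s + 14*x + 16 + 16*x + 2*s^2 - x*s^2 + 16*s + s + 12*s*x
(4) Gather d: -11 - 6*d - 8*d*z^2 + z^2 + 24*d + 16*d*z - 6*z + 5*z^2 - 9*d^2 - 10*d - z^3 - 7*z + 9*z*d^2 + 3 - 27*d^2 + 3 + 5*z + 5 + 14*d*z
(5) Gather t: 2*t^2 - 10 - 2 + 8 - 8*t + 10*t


(1) = s^2 - 5*s + 4
(2) = 9*l^2 - 72*l + 63
(3) = s^3 - 8*s^2 - s - 3*x^3 + x^2*(20 - 5*s) + x*(-s^2 + 12*s + 31) + 8
(4) = d^2*(9*z - 36) + d*(-8*z^2 + 30*z + 8) - z^3 + 6*z^2 - 8*z
(5) = 2*t^2 + 2*t - 4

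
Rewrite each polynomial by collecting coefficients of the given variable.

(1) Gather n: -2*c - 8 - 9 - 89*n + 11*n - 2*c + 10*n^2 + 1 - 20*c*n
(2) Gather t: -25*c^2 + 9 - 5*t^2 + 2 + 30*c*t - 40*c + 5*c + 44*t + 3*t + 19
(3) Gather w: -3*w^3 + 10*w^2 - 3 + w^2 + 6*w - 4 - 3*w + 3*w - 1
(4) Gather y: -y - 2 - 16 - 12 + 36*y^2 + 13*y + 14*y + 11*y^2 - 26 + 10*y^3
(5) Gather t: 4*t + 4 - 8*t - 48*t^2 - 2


(1) = -4*c + 10*n^2 + n*(-20*c - 78) - 16
(2) = -25*c^2 - 35*c - 5*t^2 + t*(30*c + 47) + 30
(3) = -3*w^3 + 11*w^2 + 6*w - 8
(4) = 10*y^3 + 47*y^2 + 26*y - 56
(5) = -48*t^2 - 4*t + 2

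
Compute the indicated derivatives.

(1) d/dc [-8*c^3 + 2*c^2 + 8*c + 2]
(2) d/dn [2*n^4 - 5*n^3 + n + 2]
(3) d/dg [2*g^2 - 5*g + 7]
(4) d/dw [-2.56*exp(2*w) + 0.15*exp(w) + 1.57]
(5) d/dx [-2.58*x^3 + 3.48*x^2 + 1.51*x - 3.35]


(1) = -24*c^2 + 4*c + 8
(2) = 8*n^3 - 15*n^2 + 1
(3) = 4*g - 5
(4) = (0.15 - 5.12*exp(w))*exp(w)
(5) = -7.74*x^2 + 6.96*x + 1.51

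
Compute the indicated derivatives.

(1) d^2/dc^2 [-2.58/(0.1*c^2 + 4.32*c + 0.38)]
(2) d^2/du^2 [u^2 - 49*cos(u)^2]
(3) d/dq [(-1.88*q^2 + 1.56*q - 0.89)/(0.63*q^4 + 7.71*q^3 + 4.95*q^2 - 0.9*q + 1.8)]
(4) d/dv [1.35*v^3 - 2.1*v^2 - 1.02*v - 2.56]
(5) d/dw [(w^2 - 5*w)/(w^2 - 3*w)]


(1) = (0.0516*c^2 + 2.22912*c - 2.58*(0.2*c + 4.32)*(0.4*c + 8.64) + 0.19608)/(0.1*c^2 + 4.32*c + 0.38)^3
(2) = 100 - 196*sin(u)^2
(3) = (2.3688*q^5 + 11.5464*q^4 - 21.8124*q^3 + 14.5557*q^2 + 2.043*q + 2.007)/(0.3969*q^8 + 9.7146*q^7 + 65.6811*q^6 + 75.195*q^5 + 12.8925*q^4 + 18.846*q^3 + 18.63*q^2 - 3.24*q + 3.24)
(4) = 4.05*v^2 - 4.2*v - 1.02
(5) = 2/(w^2 - 6*w + 9)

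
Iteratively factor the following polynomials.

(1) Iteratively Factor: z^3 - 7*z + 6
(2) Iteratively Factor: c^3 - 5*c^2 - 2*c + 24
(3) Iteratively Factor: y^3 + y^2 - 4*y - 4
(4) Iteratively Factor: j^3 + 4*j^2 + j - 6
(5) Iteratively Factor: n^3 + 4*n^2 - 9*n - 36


(1) = (z - 2)*(z^2 + 2*z - 3) = (z - 2)*(z + 3)*(z - 1)
(2) = (c - 4)*(c^2 - c - 6) = (c - 4)*(c - 3)*(c + 2)
(3) = (y - 2)*(y^2 + 3*y + 2) = (y - 2)*(y + 2)*(y + 1)
(4) = (j + 2)*(j^2 + 2*j - 3) = (j + 2)*(j + 3)*(j - 1)
(5) = (n + 3)*(n^2 + n - 12) = (n + 3)*(n + 4)*(n - 3)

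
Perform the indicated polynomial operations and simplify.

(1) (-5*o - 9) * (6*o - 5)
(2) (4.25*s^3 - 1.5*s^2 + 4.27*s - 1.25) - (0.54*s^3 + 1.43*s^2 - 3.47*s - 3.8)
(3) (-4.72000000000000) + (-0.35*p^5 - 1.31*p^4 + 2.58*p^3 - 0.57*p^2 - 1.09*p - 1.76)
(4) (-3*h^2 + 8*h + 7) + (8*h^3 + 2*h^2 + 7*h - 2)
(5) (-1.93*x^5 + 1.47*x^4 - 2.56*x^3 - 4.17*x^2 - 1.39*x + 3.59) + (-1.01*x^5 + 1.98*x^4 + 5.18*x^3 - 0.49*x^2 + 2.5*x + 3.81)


(1) = -30*o^2 - 29*o + 45
(2) = 3.71*s^3 - 2.93*s^2 + 7.74*s + 2.55
(3) = -0.35*p^5 - 1.31*p^4 + 2.58*p^3 - 0.57*p^2 - 1.09*p - 6.48
(4) = 8*h^3 - h^2 + 15*h + 5
(5) = -2.94*x^5 + 3.45*x^4 + 2.62*x^3 - 4.66*x^2 + 1.11*x + 7.4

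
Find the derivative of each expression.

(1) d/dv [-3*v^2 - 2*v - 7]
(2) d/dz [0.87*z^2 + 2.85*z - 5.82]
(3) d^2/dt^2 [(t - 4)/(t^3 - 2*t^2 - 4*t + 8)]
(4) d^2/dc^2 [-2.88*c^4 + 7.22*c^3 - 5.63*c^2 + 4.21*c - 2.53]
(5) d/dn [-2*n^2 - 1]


(1) = -6*v - 2
(2) = 1.74*z + 2.85
(3) = 6*(t^3 - 6*t^2 - 4*t - 8)/(t^7 - 2*t^6 - 12*t^5 + 24*t^4 + 48*t^3 - 96*t^2 - 64*t + 128)
(4) = -34.56*c^2 + 43.32*c - 11.26
(5) = -4*n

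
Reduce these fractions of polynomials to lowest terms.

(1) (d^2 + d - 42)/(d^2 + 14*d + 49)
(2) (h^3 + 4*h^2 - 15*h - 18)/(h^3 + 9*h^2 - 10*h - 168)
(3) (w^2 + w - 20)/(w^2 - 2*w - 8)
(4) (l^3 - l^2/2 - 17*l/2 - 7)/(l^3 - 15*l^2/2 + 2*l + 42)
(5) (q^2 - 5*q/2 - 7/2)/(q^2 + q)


(1) = (d - 6)/(d + 7)
(2) = (h^2 - 2*h - 3)/(h^2 + 3*h - 28)
(3) = (w + 5)/(w + 2)
(4) = (l + 1)/(l - 6)
(5) = (2*q - 7)/(2*q)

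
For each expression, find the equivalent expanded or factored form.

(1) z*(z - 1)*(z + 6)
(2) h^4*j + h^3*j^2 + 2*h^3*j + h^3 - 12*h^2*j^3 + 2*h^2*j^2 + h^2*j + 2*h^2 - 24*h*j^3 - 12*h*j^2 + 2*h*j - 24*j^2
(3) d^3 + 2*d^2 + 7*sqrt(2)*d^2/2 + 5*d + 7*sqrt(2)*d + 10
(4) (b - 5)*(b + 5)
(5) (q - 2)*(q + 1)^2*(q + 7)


(1) = z^3 + 5*z^2 - 6*z
(2) = (h + 2)*(h - 3*j)*(h + 4*j)*(h*j + 1)
(3) = (d + 2)*(d + sqrt(2))*(d + 5*sqrt(2)/2)
(4) = b^2 - 25
(5) = q^4 + 7*q^3 - 3*q^2 - 23*q - 14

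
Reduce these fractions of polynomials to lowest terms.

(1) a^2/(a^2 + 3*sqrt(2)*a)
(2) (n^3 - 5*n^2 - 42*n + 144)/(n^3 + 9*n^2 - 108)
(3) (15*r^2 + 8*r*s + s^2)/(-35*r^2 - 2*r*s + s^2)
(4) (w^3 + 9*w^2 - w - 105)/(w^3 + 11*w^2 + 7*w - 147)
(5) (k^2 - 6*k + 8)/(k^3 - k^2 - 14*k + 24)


(1) = a/(a + 3*sqrt(2))
(2) = (n - 8)/(n + 6)
(3) = (-3*r - s)/(7*r - s)
(4) = (w + 5)/(w + 7)
(5) = (k - 4)/(k^2 + k - 12)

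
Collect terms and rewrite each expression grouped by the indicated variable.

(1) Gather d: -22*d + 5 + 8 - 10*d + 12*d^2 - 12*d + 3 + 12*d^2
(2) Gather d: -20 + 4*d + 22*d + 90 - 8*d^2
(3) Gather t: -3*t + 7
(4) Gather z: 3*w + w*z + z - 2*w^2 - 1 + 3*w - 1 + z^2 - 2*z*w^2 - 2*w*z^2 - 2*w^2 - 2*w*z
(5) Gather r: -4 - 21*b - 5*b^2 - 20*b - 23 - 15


(1) = 24*d^2 - 44*d + 16
(2) = -8*d^2 + 26*d + 70
(3) = 7 - 3*t
(4) = -4*w^2 + 6*w + z^2*(1 - 2*w) + z*(-2*w^2 - w + 1) - 2
(5) = -5*b^2 - 41*b - 42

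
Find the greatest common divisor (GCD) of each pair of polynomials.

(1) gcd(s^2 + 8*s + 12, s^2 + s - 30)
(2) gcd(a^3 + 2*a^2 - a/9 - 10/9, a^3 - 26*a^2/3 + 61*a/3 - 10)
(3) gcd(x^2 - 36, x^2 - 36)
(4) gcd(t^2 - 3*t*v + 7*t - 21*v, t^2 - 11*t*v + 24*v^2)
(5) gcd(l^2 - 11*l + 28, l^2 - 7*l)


(1) = gcd((s + 2)*(s + 6), (s - 5)*(s + 6)) = s + 6
(2) = gcd((a - 2/3)*(a + 1)*(a + 5/3), (a - 5)*(a - 3)*(a - 2/3)) = a - 2/3
(3) = gcd((x - 6)*(x + 6), (x - 6)*(x + 6)) = x^2 - 36
(4) = gcd((t + 7)*(t - 3*v), (t - 8*v)*(t - 3*v)) = t - 3*v
(5) = gcd((l - 7)*(l - 4), l*(l - 7)) = l - 7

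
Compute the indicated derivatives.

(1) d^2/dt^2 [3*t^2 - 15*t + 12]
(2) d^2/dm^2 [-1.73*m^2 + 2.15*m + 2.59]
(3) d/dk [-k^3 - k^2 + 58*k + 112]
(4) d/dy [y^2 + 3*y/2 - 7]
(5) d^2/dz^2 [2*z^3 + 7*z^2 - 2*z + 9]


(1) = 6
(2) = -3.46000000000000
(3) = -3*k^2 - 2*k + 58
(4) = 2*y + 3/2
(5) = 12*z + 14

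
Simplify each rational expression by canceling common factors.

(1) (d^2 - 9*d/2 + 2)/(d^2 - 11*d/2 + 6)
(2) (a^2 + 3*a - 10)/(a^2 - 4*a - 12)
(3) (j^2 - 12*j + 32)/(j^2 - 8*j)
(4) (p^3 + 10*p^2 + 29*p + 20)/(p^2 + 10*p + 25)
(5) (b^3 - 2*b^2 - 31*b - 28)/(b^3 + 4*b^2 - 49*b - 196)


(1) = (2*d - 1)/(2*d - 3)
(2) = (a^2 + 3*a - 10)/(a^2 - 4*a - 12)
(3) = (j - 4)/j
(4) = (p^2 + 5*p + 4)/(p + 5)
(5) = (b + 1)/(b + 7)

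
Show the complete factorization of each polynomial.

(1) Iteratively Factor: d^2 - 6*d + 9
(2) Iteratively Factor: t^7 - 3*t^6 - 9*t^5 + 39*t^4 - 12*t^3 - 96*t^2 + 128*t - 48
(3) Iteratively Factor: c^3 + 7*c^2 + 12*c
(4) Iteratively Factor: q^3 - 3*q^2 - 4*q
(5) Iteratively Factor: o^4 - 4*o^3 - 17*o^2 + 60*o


(1) = (d - 3)*(d - 3)
(2) = (t + 3)*(t^6 - 6*t^5 + 9*t^4 + 12*t^3 - 48*t^2 + 48*t - 16) = (t - 2)*(t + 3)*(t^5 - 4*t^4 + t^3 + 14*t^2 - 20*t + 8) = (t - 2)^2*(t + 3)*(t^4 - 2*t^3 - 3*t^2 + 8*t - 4) = (t - 2)^2*(t - 1)*(t + 3)*(t^3 - t^2 - 4*t + 4) = (t - 2)^2*(t - 1)^2*(t + 3)*(t^2 - 4) = (t - 2)^2*(t - 1)^2*(t + 2)*(t + 3)*(t - 2)
(3) = (c + 3)*(c^2 + 4*c) = (c + 3)*(c + 4)*(c)
(4) = (q - 4)*(q^2 + q) = (q - 4)*(q + 1)*(q)
(5) = (o - 5)*(o^3 + o^2 - 12*o) = o*(o - 5)*(o^2 + o - 12) = o*(o - 5)*(o + 4)*(o - 3)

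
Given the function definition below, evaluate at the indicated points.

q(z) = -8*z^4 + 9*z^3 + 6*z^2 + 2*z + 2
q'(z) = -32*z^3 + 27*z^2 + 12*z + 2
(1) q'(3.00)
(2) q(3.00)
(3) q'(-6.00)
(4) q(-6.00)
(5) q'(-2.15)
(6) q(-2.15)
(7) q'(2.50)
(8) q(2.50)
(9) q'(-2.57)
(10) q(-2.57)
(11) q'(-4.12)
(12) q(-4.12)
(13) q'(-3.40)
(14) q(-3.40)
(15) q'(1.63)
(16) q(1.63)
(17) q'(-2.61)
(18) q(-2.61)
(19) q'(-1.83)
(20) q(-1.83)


(1) = -583.00
(2) = -343.00
(3) = 7814.00
(4) = -12106.00
(5) = 419.04
(6) = -234.95
(7) = -299.25
(8) = -127.38
(9) = 692.68
(10) = -465.28
(11) = 2648.77
(12) = -2838.85
(13) = 1531.05
(14) = -1358.24
(15) = -45.29
(16) = 3.71
(17) = 723.55
(18) = -493.60
(19) = 266.57
(20) = -126.44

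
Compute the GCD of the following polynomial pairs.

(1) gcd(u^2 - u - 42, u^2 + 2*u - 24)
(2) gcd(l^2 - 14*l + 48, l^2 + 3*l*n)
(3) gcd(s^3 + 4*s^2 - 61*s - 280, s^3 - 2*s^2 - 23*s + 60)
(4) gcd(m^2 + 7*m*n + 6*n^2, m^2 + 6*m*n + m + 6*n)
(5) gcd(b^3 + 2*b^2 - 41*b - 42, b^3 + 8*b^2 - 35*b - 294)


(1) = u + 6
(2) = 1
(3) = gcd((s - 8)*(s + 5)*(s + 7), (s - 4)*(s - 3)*(s + 5)) = s + 5
(4) = gcd((m + n)*(m + 6*n), (m + 1)*(m + 6*n)) = m + 6*n
(5) = b^2 + b - 42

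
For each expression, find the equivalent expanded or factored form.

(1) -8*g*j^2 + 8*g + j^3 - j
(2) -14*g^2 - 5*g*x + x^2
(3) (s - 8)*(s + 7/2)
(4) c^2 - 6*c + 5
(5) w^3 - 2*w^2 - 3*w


(1) = (-8*g + j)*(j - 1)*(j + 1)
(2) = (-7*g + x)*(2*g + x)
(3) = s^2 - 9*s/2 - 28
(4) = (c - 5)*(c - 1)
(5) = w*(w - 3)*(w + 1)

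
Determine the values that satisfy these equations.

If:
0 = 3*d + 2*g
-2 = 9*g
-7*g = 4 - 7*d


Then:
No Solution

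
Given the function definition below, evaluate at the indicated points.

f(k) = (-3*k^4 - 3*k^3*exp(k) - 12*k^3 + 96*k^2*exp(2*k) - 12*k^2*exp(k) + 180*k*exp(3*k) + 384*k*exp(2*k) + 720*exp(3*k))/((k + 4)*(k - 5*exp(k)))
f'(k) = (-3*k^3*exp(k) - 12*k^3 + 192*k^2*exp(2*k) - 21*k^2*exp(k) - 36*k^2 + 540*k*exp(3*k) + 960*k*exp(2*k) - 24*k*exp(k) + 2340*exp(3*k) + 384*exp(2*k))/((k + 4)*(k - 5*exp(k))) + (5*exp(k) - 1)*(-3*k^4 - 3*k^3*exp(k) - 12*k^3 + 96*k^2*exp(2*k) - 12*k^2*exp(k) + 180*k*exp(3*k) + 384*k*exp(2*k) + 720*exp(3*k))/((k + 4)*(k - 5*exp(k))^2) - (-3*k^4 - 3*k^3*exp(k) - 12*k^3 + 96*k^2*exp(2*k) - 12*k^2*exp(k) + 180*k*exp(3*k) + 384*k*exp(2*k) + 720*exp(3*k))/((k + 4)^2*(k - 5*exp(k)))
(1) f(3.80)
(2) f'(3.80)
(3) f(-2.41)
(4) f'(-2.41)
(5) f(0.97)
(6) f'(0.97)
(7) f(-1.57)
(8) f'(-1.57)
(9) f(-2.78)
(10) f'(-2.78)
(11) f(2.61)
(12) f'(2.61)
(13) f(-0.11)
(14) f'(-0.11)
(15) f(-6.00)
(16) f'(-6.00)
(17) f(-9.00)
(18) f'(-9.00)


(1) = -76487.47
(2) = -149570.11
(3) = -13.53
(4) = 16.67
(5) = -322.60
(6) = -647.57
(7) = -1.98
(8) = 9.91
(9) = -20.07
(10) = 18.66
(11) = -7627.00
(12) = -14635.79
(13) = -26.35
(14) = -77.81
(15) = -107.73
(16) = 36.22
(17) = -242.98
(18) = 54.02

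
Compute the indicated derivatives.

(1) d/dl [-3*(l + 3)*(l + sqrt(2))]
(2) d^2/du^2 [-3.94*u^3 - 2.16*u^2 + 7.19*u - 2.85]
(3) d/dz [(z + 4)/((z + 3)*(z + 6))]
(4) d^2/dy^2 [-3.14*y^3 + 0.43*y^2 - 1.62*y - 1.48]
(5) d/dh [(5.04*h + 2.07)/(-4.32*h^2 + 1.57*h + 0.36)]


(1) = -6*l - 9 - 3*sqrt(2)
(2) = -23.64*u - 4.32
(3) = (-z^2 - 8*z - 18)/(z^4 + 18*z^3 + 117*z^2 + 324*z + 324)
(4) = 0.86 - 18.84*y
(5) = (21.7728*h^2 + 17.8848*h - 1.4355)/(18.6624*h^4 - 13.5648*h^3 - 0.6455*h^2 + 1.1304*h + 0.1296)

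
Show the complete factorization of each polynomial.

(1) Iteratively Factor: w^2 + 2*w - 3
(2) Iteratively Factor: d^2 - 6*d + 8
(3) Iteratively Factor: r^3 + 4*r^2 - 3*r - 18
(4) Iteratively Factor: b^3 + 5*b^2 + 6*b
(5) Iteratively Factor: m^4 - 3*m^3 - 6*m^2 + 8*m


(1) = (w + 3)*(w - 1)
(2) = (d - 4)*(d - 2)
(3) = (r + 3)*(r^2 + r - 6) = (r + 3)^2*(r - 2)
(4) = (b)*(b^2 + 5*b + 6) = b*(b + 2)*(b + 3)
(5) = (m - 4)*(m^3 + m^2 - 2*m) = m*(m - 4)*(m^2 + m - 2) = m*(m - 4)*(m + 2)*(m - 1)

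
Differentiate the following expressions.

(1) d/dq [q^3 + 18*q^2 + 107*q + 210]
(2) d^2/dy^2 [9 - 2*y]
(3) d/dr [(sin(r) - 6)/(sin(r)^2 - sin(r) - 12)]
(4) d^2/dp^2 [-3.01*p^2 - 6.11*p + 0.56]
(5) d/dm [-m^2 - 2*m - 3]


(1) = 3*q^2 + 36*q + 107
(2) = 0
(3) = (12*sin(r) + cos(r)^2 - 19)*cos(r)/(sin(r) + cos(r)^2 + 11)^2
(4) = -6.02000000000000
(5) = -2*m - 2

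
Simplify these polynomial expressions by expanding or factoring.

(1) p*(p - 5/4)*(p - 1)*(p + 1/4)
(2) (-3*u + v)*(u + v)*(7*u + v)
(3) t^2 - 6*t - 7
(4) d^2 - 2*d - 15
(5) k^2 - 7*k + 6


(1) = p^4 - 2*p^3 + 11*p^2/16 + 5*p/16
(2) = -21*u^3 - 17*u^2*v + 5*u*v^2 + v^3
(3) = (t - 7)*(t + 1)
(4) = (d - 5)*(d + 3)
(5) = (k - 6)*(k - 1)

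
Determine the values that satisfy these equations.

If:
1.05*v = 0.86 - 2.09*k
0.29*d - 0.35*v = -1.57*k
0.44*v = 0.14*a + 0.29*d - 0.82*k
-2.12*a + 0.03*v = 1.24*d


Then:
a = -1.01
d = 1.75
k = -0.10
v = 1.01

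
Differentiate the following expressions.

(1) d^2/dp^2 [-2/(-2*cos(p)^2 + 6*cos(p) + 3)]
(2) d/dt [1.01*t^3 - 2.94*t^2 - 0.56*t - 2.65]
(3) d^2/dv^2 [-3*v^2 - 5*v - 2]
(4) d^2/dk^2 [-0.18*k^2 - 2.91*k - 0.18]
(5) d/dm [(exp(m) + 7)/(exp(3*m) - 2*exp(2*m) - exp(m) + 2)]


(1) = 4*(8*sin(p)^4 - 34*sin(p)^2 + 27*cos(p)/2 - 9*cos(3*p)/2 - 16)/(2*sin(p)^2 + 6*cos(p) + 1)^3
(2) = 3.03*t^2 - 5.88*t - 0.56
(3) = -6
(4) = -0.360000000000000
(5) = ((exp(m) + 7)*(-3*exp(2*m) + 4*exp(m) + 1) + exp(3*m) - 2*exp(2*m) - exp(m) + 2)*exp(m)/(exp(3*m) - 2*exp(2*m) - exp(m) + 2)^2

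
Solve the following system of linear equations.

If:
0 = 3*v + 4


Then:
v = -4/3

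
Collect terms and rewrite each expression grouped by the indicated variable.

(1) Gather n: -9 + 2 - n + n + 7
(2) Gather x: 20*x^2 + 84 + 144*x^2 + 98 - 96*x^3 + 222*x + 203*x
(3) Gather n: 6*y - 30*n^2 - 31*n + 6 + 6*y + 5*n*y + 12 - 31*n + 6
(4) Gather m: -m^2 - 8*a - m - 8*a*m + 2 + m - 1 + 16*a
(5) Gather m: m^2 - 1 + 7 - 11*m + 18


(1) = 0
(2) = -96*x^3 + 164*x^2 + 425*x + 182
(3) = -30*n^2 + n*(5*y - 62) + 12*y + 24
(4) = -8*a*m + 8*a - m^2 + 1
(5) = m^2 - 11*m + 24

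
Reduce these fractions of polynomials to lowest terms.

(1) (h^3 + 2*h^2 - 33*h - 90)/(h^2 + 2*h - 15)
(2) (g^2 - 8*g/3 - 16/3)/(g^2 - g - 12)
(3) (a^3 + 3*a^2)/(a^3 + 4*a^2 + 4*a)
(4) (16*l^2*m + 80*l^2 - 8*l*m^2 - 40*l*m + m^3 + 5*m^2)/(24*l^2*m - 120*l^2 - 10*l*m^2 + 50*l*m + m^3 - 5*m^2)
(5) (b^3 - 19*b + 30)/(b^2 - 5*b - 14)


(1) = (h^2 - 3*h - 18)/(h - 3)
(2) = (3*g + 4)/(3*g + 9)
(3) = (a^2 + 3*a)/(a^2 + 4*a + 4)
(4) = (4*l*m + 20*l - m^2 - 5*m)/(6*l*m - 30*l - m^2 + 5*m)
(5) = (b^3 - 19*b + 30)/(b^2 - 5*b - 14)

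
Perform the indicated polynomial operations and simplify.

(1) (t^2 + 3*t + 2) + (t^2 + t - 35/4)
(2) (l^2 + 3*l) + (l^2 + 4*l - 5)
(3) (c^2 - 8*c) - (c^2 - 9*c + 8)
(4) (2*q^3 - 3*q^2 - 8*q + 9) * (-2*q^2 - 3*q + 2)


(1) = 2*t^2 + 4*t - 27/4
(2) = 2*l^2 + 7*l - 5
(3) = c - 8
(4) = -4*q^5 + 29*q^3 - 43*q + 18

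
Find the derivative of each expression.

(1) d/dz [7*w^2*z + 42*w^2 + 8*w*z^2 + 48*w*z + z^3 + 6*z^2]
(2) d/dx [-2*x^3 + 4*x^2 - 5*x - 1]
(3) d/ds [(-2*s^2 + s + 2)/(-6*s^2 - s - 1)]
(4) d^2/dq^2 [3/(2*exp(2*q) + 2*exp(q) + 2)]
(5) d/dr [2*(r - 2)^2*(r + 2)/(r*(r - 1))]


(1) = 7*w^2 + 16*w*z + 48*w + 3*z^2 + 12*z
(2) = -6*x^2 + 8*x - 5
(3) = (8*s^2 + 28*s + 1)/(36*s^4 + 12*s^3 + 13*s^2 + 2*s + 1)
(4) = 3*(2*(2*exp(q) + 1)^2*exp(q) - (4*exp(q) + 1)*(exp(2*q) + exp(q) + 1))*exp(q)/(2*(exp(2*q) + exp(q) + 1)^3)
(5) = 2*(r^4 - 2*r^3 + 6*r^2 - 16*r + 8)/(r^2*(r^2 - 2*r + 1))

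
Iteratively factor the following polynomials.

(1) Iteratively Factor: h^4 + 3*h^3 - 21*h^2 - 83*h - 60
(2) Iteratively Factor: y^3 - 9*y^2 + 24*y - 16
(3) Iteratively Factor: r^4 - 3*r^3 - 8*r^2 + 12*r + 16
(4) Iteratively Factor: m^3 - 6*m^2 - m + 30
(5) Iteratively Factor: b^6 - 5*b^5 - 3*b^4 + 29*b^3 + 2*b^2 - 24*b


(1) = (h - 5)*(h^3 + 8*h^2 + 19*h + 12) = (h - 5)*(h + 3)*(h^2 + 5*h + 4) = (h - 5)*(h + 1)*(h + 3)*(h + 4)
(2) = (y - 1)*(y^2 - 8*y + 16) = (y - 4)*(y - 1)*(y - 4)
(3) = (r - 2)*(r^3 - r^2 - 10*r - 8) = (r - 4)*(r - 2)*(r^2 + 3*r + 2) = (r - 4)*(r - 2)*(r + 2)*(r + 1)
(4) = (m - 3)*(m^2 - 3*m - 10) = (m - 3)*(m + 2)*(m - 5)
(5) = (b)*(b^5 - 5*b^4 - 3*b^3 + 29*b^2 + 2*b - 24) = b*(b + 2)*(b^4 - 7*b^3 + 11*b^2 + 7*b - 12) = b*(b - 3)*(b + 2)*(b^3 - 4*b^2 - b + 4) = b*(b - 3)*(b - 1)*(b + 2)*(b^2 - 3*b - 4) = b*(b - 4)*(b - 3)*(b - 1)*(b + 2)*(b + 1)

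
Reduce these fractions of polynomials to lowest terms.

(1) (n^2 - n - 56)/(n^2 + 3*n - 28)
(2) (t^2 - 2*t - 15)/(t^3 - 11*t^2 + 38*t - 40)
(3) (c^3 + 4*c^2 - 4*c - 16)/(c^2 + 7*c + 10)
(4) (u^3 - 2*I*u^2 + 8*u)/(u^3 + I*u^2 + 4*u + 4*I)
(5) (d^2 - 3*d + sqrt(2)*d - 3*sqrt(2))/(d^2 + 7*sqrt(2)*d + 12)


(1) = (n - 8)/(n - 4)
(2) = (t + 3)/(t^2 - 6*t + 8)
(3) = (c^2 + 2*c - 8)/(c + 5)
(4) = (u^2 - 4*I*u)/(u^2 - I*u + 2)
(5) = (d - 3)/(d + 6*sqrt(2))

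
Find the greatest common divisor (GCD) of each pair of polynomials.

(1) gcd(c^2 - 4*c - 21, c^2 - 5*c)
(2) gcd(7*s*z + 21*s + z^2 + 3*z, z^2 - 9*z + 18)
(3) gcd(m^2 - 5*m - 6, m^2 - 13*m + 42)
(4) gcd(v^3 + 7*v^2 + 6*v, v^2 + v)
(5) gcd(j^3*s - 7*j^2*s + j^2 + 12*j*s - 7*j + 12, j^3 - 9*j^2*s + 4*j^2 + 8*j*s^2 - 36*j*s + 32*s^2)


(1) = 1
(2) = 1
(3) = gcd((m - 6)*(m + 1), (m - 7)*(m - 6)) = m - 6
(4) = gcd(v*(v + 1)*(v + 6), v*(v + 1)) = v^2 + v
(5) = gcd((j - 4)*(j - 3)*(j*s + 1), (j + 4)*(j - 8*s)*(j - s)) = 1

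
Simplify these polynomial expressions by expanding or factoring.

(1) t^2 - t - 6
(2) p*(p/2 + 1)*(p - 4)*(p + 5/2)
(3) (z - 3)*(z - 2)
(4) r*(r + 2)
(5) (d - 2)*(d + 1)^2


(1) = (t - 3)*(t + 2)
(2) = p^4/2 + p^3/4 - 13*p^2/2 - 10*p
(3) = z^2 - 5*z + 6
(4) = r^2 + 2*r
(5) = d^3 - 3*d - 2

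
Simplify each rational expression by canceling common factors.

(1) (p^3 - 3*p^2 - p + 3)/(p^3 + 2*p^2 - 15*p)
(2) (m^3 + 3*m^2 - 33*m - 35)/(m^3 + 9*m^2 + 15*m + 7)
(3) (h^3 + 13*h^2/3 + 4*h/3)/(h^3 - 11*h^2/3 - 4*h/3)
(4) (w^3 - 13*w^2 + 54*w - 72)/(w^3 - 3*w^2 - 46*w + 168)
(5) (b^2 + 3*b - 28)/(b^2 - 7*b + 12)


(1) = (p^2 - 1)/(p^2 + 5*p)
(2) = (m - 5)/(m + 1)
(3) = (h + 4)/(h - 4)
(4) = (w - 3)/(w + 7)
(5) = (b + 7)/(b - 3)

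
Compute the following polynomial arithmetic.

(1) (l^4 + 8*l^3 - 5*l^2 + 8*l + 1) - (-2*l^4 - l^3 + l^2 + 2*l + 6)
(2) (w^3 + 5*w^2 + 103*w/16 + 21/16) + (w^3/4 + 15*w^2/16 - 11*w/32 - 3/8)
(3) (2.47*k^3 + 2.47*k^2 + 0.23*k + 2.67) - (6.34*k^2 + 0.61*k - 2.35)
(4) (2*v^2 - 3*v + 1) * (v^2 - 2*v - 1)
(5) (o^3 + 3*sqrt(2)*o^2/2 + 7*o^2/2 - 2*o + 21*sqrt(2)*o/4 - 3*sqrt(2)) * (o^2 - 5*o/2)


(1) = 3*l^4 + 9*l^3 - 6*l^2 + 6*l - 5
(2) = 5*w^3/4 + 95*w^2/16 + 195*w/32 + 15/16
(3) = 2.47*k^3 - 3.87*k^2 - 0.38*k + 5.02
(4) = 2*v^4 - 7*v^3 + 5*v^2 + v - 1
(5) = o^5 + o^4 + 3*sqrt(2)*o^4/2 - 43*o^3/4 + 3*sqrt(2)*o^3/2 - 129*sqrt(2)*o^2/8 + 5*o^2 + 15*sqrt(2)*o/2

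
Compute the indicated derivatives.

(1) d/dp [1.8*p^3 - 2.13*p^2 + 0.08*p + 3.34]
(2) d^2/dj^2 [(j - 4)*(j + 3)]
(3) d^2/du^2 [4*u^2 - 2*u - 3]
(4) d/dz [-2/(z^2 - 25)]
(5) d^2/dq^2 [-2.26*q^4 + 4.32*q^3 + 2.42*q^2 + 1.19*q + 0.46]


(1) = 5.4*p^2 - 4.26*p + 0.08
(2) = 2
(3) = 8
(4) = 4*z/(z^2 - 25)^2
(5) = -27.12*q^2 + 25.92*q + 4.84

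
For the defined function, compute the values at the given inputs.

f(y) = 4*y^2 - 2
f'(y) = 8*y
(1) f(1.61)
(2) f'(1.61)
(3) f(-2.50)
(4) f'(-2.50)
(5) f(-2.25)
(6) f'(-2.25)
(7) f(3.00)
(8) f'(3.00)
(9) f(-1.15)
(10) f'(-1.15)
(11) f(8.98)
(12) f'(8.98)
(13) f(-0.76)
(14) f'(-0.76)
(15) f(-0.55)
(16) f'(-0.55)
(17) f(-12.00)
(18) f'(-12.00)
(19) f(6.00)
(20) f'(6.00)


(1) = 8.37
(2) = 12.88
(3) = 23.00
(4) = -20.00
(5) = 18.25
(6) = -18.00
(7) = 34.00
(8) = 24.00
(9) = 3.29
(10) = -9.20
(11) = 320.56
(12) = 71.84
(13) = 0.31
(14) = -6.08
(15) = -0.79
(16) = -4.40
(17) = 574.00
(18) = -96.00
(19) = 142.00
(20) = 48.00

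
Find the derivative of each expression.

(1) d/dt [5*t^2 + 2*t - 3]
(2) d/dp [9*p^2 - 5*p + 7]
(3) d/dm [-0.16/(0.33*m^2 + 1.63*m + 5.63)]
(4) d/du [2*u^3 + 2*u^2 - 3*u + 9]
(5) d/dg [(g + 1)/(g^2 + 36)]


(1) = 10*t + 2
(2) = 18*p - 5
(3) = (0.1056*m + 0.2608)/(0.33*m^2 + 1.63*m + 5.63)^2
(4) = 6*u^2 + 4*u - 3
(5) = (g^2 - 2*g*(g + 1) + 36)/(g^2 + 36)^2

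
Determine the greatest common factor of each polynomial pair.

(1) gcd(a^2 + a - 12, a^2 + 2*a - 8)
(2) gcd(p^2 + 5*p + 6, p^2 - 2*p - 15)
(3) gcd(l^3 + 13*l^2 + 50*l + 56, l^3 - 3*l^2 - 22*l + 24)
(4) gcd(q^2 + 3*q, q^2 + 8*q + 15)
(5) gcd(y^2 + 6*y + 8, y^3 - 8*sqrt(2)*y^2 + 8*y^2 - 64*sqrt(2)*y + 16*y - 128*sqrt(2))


(1) = a + 4
(2) = gcd((p + 2)*(p + 3), (p - 5)*(p + 3)) = p + 3
(3) = gcd((l + 2)*(l + 4)*(l + 7), (l - 6)*(l - 1)*(l + 4)) = l + 4
(4) = q + 3
(5) = y + 4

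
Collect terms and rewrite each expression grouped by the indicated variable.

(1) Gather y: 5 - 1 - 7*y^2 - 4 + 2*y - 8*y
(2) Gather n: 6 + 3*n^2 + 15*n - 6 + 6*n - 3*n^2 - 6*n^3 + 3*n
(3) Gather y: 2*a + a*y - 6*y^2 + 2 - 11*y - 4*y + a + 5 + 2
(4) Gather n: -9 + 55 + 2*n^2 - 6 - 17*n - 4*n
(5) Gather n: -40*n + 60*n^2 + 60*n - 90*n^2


(1) = -7*y^2 - 6*y
(2) = -6*n^3 + 24*n
(3) = 3*a - 6*y^2 + y*(a - 15) + 9
(4) = 2*n^2 - 21*n + 40
(5) = -30*n^2 + 20*n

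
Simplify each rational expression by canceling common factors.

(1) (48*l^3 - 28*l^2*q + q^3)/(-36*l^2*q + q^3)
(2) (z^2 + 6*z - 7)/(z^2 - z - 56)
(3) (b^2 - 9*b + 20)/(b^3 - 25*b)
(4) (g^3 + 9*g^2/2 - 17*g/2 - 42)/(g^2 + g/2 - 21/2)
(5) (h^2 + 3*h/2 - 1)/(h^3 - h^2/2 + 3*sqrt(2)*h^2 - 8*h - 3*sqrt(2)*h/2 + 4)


(1) = (8*l^2 - 6*l*q + q^2)/(-6*l*q + q^2)
(2) = (z - 1)/(z - 8)
(3) = (b - 4)/(b^2 + 5*b)
(4) = g + 4
(5) = (4*h + 8)/(4*h^2 + 12*sqrt(2)*h - 32)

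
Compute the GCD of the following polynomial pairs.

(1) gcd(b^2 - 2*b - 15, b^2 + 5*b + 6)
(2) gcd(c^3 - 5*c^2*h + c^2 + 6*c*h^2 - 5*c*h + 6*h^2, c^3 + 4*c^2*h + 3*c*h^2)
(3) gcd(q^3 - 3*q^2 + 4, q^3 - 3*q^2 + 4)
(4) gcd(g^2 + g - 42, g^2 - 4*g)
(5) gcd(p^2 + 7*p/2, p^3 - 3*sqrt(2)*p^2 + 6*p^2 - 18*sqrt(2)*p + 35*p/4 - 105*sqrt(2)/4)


(1) = gcd((b - 5)*(b + 3), (b + 2)*(b + 3)) = b + 3
(2) = gcd((c + 1)*(c - 3*h)*(c - 2*h), c*(c + h)*(c + 3*h)) = 1
(3) = gcd((q - 2)^2*(q + 1), (q - 2)^2*(q + 1)) = q^3 - 3*q^2 + 4
(4) = gcd((g - 6)*(g + 7), g*(g - 4)) = 1
(5) = p + 7/2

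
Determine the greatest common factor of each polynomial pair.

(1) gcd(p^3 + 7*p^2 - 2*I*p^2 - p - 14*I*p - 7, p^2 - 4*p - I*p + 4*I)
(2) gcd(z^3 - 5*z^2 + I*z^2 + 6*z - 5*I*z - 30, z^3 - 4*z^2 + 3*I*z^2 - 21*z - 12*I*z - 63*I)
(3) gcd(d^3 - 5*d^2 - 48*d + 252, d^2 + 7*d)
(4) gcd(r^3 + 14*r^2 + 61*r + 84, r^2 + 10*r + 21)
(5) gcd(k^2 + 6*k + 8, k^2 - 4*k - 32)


(1) = gcd((p + 7)*(p - I)^2, (p - 4)*(p - I)) = p - I
(2) = z + 3*I
(3) = d + 7
(4) = gcd((r + 3)*(r + 4)*(r + 7), (r + 3)*(r + 7)) = r^2 + 10*r + 21
(5) = gcd((k + 2)*(k + 4), (k - 8)*(k + 4)) = k + 4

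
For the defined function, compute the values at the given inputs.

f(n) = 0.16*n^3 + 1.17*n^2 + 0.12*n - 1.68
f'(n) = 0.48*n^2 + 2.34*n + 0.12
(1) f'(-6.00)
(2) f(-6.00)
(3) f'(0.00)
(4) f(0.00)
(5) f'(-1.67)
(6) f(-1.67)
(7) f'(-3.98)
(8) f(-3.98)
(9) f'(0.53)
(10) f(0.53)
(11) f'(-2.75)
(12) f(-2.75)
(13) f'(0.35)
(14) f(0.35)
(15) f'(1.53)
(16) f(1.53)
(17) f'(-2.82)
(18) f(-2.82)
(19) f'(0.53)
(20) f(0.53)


(1) = 3.36
(2) = 5.16
(3) = 0.12
(4) = -1.68
(5) = -2.45
(6) = 0.64
(7) = -1.59
(8) = 6.29
(9) = 1.50
(10) = -1.26
(11) = -2.68
(12) = 3.51
(13) = 1.00
(14) = -1.49
(15) = 4.82
(16) = 1.82
(17) = -2.66
(18) = 3.70
(19) = 1.50
(20) = -1.26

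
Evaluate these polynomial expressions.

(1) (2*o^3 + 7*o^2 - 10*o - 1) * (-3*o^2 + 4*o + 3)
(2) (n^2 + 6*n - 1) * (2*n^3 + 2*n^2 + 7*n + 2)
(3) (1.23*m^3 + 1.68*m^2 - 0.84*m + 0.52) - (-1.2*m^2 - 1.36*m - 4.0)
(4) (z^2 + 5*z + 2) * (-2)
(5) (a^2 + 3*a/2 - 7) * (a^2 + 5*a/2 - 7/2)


(1) = -6*o^5 - 13*o^4 + 64*o^3 - 16*o^2 - 34*o - 3
(2) = 2*n^5 + 14*n^4 + 17*n^3 + 42*n^2 + 5*n - 2
(3) = 1.23*m^3 + 2.88*m^2 + 0.52*m + 4.52
(4) = -2*z^2 - 10*z - 4
(5) = a^4 + 4*a^3 - 27*a^2/4 - 91*a/4 + 49/2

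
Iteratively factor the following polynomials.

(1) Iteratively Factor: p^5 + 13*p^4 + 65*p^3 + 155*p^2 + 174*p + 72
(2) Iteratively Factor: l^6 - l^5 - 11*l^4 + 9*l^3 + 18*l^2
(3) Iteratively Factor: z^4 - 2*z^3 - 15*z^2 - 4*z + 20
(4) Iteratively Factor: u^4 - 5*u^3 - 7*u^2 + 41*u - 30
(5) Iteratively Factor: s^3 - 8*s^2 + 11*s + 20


(1) = (p + 1)*(p^4 + 12*p^3 + 53*p^2 + 102*p + 72) = (p + 1)*(p + 4)*(p^3 + 8*p^2 + 21*p + 18) = (p + 1)*(p + 2)*(p + 4)*(p^2 + 6*p + 9) = (p + 1)*(p + 2)*(p + 3)*(p + 4)*(p + 3)
(2) = (l)*(l^5 - l^4 - 11*l^3 + 9*l^2 + 18*l) = l*(l + 1)*(l^4 - 2*l^3 - 9*l^2 + 18*l) = l*(l + 1)*(l + 3)*(l^3 - 5*l^2 + 6*l) = l^2*(l + 1)*(l + 3)*(l^2 - 5*l + 6) = l^2*(l - 3)*(l + 1)*(l + 3)*(l - 2)
(3) = (z - 5)*(z^3 + 3*z^2 - 4) = (z - 5)*(z + 2)*(z^2 + z - 2) = (z - 5)*(z + 2)^2*(z - 1)
(4) = (u - 5)*(u^3 - 7*u + 6) = (u - 5)*(u - 1)*(u^2 + u - 6) = (u - 5)*(u - 2)*(u - 1)*(u + 3)
(5) = (s - 4)*(s^2 - 4*s - 5) = (s - 5)*(s - 4)*(s + 1)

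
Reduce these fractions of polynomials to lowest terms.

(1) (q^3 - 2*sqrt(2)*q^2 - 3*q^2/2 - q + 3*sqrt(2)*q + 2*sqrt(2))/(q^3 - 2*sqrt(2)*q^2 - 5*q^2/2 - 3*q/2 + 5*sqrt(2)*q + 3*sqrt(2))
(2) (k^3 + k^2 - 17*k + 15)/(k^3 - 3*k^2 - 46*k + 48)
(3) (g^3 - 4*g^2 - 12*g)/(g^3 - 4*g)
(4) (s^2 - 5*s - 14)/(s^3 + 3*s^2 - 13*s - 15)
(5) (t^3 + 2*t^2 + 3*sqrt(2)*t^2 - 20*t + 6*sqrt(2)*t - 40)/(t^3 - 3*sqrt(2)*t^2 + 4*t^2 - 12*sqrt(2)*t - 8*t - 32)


(1) = (4*q - 8)/(4*q - 12)
(2) = (k^2 + 2*k - 15)/(k^2 - 2*k - 48)
(3) = (g - 6)/(g - 2)
(4) = (s^2 - 5*s - 14)/(s^3 + 3*s^2 - 13*s - 15)
(5) = (t^3 + t^2*(2 + 3*sqrt(2)) + t*(-20 + 6*sqrt(2)) - 40)/(t^3 + t^2*(4 - 3*sqrt(2)) + t*(-12*sqrt(2) - 8) - 32)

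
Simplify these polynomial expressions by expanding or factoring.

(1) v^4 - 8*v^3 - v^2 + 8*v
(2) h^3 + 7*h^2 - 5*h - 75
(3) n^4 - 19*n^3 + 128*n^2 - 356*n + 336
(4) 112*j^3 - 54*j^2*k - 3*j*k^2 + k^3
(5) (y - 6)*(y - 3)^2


(1) = v*(v - 8)*(v - 1)*(v + 1)
(2) = (h - 3)*(h + 5)^2
(3) = (n - 7)*(n - 6)*(n - 4)*(n - 2)
(4) = (-8*j + k)*(-2*j + k)*(7*j + k)
(5) = y^3 - 12*y^2 + 45*y - 54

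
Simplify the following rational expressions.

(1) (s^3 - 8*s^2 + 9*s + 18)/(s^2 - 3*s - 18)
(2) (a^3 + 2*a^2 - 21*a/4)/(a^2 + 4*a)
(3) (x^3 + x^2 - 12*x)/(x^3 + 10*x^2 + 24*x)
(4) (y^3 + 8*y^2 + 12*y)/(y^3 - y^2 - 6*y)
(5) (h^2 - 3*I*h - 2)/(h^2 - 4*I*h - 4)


(1) = (s^2 - 2*s - 3)/(s + 3)
(2) = (4*a^2 + 8*a - 21)/(4*a + 16)
(3) = (x - 3)/(x + 6)
(4) = (y + 6)/(y - 3)
(5) = (h - I)/(h - 2*I)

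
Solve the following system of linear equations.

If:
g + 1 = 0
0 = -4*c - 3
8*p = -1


Then:
c = -3/4
g = -1
p = -1/8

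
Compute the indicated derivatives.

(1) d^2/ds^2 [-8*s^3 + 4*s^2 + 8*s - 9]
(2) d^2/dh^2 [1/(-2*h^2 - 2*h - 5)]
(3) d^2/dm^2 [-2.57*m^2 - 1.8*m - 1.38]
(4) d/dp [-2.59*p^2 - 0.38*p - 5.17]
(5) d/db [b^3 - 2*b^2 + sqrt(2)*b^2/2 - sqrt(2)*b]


(1) = 8 - 48*s
(2) = 4*(2*h^2 + 2*h - 2*(2*h + 1)^2 + 5)/(2*h^2 + 2*h + 5)^3
(3) = -5.14000000000000
(4) = -5.18*p - 0.38
(5) = 3*b^2 - 4*b + sqrt(2)*b - sqrt(2)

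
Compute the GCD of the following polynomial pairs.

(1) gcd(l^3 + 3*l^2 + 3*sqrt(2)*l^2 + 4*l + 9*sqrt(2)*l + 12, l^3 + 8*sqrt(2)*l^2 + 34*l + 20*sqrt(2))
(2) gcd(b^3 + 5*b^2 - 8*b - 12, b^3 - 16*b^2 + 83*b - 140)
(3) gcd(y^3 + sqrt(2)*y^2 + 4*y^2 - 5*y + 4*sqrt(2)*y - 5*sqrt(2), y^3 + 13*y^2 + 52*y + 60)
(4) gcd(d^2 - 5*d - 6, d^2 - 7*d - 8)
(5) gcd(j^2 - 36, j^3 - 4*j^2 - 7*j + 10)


(1) = l^2 + 3*sqrt(2)*l + 4
(2) = gcd((b - 2)*(b + 1)*(b + 6), (b - 7)*(b - 5)*(b - 4)) = 1
(3) = gcd((y - 1)*(y + 5)*(y + sqrt(2)), (y + 2)*(y + 5)*(y + 6)) = y + 5
(4) = d + 1
(5) = gcd((j - 6)*(j + 6), (j - 5)*(j - 1)*(j + 2)) = 1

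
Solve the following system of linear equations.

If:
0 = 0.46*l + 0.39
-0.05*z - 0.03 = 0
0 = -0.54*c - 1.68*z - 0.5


Then:
c = 0.94
l = -0.85
z = -0.60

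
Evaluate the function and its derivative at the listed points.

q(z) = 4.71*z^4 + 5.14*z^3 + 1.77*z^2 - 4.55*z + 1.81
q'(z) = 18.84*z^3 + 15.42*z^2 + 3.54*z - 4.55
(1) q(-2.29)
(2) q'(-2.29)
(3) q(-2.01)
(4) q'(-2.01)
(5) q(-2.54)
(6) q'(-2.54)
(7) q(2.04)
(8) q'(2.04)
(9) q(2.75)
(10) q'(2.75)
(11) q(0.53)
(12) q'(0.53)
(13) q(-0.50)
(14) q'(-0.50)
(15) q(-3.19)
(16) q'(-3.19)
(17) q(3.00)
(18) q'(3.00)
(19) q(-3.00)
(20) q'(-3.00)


(1) = 89.31
(2) = -158.04
(3) = 53.25
(4) = -102.36
(5) = 136.60
(6) = -222.79
(7) = 125.10
(8) = 226.79
(9) = 378.95
(10) = 513.61
(11) = 1.03
(12) = 4.46
(13) = 4.18
(14) = -4.82
(15) = 355.22
(16) = -470.51
(17) = 524.38
(18) = 653.53
(19) = 274.12
(20) = -385.07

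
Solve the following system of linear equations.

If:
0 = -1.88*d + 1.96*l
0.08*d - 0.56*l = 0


Then:
d = 0.00
l = 0.00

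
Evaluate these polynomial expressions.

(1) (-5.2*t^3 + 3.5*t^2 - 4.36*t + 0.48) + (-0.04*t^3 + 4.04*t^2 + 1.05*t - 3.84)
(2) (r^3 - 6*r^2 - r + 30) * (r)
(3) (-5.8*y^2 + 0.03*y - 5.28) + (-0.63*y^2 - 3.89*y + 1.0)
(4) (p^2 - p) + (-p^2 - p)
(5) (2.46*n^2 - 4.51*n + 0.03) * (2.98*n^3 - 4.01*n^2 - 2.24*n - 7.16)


(1) = -5.24*t^3 + 7.54*t^2 - 3.31*t - 3.36
(2) = r^4 - 6*r^3 - r^2 + 30*r
(3) = -6.43*y^2 - 3.86*y - 4.28
(4) = -2*p
(5) = 7.3308*n^5 - 23.3044*n^4 + 12.6641*n^3 - 7.6315*n^2 + 32.2244*n - 0.2148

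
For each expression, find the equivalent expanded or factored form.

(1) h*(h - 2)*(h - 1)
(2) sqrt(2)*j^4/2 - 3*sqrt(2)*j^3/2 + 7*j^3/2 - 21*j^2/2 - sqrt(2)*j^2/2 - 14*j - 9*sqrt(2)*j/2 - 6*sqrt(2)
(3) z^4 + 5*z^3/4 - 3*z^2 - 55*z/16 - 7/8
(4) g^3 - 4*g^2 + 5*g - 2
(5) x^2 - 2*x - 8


(1) = h^3 - 3*h^2 + 2*h
(2) = (j - 4)*(j + sqrt(2)/2)*(j + 3*sqrt(2))*(sqrt(2)*j/2 + sqrt(2)/2)
(3) = (z - 7/4)*(z + 1/2)^2*(z + 2)
(4) = (g - 2)*(g - 1)^2
(5) = (x - 4)*(x + 2)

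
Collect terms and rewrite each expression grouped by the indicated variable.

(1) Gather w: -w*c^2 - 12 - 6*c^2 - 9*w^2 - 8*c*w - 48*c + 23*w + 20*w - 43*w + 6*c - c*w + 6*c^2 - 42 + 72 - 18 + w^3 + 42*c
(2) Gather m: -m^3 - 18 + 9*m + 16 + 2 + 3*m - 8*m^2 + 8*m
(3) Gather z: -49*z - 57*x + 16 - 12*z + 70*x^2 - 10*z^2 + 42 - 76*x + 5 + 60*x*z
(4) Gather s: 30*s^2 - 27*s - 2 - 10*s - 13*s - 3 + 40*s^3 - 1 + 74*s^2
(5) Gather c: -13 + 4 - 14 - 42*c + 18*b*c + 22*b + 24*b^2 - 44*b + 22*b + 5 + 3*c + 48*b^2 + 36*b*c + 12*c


(1) = w^3 - 9*w^2 + w*(-c^2 - 9*c)
(2) = -m^3 - 8*m^2 + 20*m
(3) = 70*x^2 - 133*x - 10*z^2 + z*(60*x - 61) + 63
(4) = 40*s^3 + 104*s^2 - 50*s - 6
(5) = 72*b^2 + c*(54*b - 27) - 18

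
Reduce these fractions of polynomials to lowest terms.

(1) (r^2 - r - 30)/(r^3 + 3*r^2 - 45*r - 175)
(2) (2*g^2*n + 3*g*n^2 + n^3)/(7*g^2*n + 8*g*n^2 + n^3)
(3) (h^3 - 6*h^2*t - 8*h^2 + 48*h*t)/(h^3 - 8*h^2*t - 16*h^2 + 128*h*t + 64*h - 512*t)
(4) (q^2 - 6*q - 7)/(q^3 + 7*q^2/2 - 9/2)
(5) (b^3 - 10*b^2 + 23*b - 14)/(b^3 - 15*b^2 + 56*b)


(1) = (r - 6)/(r^2 - 2*r - 35)
(2) = (2*g + n)/(7*g + n)
(3) = (-h^2 + 6*h*t)/(-h^2 + 8*h*t + 8*h - 64*t)
(4) = (2*q^2 - 12*q - 14)/(2*q^3 + 7*q^2 - 9)
(5) = (b^2 - 3*b + 2)/(b^2 - 8*b)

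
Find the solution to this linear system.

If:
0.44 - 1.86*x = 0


Then:
x = 0.24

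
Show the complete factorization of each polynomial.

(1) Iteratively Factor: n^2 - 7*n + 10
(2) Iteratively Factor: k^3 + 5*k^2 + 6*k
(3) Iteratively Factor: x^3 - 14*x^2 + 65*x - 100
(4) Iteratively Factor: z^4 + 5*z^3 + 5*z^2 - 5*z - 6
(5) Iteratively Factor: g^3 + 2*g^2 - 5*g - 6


(1) = (n - 5)*(n - 2)
(2) = (k + 2)*(k^2 + 3*k) = k*(k + 2)*(k + 3)
(3) = (x - 5)*(x^2 - 9*x + 20) = (x - 5)*(x - 4)*(x - 5)
(4) = (z + 3)*(z^3 + 2*z^2 - z - 2) = (z + 2)*(z + 3)*(z^2 - 1) = (z + 1)*(z + 2)*(z + 3)*(z - 1)
(5) = (g + 3)*(g^2 - g - 2) = (g - 2)*(g + 3)*(g + 1)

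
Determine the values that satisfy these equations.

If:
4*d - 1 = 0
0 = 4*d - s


Then:
d = 1/4
s = 1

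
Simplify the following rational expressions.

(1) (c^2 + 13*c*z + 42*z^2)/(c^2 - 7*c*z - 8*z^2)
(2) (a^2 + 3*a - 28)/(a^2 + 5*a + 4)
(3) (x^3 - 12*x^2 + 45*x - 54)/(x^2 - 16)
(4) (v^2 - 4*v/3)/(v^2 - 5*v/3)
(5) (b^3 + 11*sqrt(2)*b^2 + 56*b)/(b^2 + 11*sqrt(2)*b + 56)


(1) = (-c^2 - 13*c*z - 42*z^2)/(-c^2 + 7*c*z + 8*z^2)
(2) = (a^2 + 3*a - 28)/(a^2 + 5*a + 4)
(3) = (x^3 - 12*x^2 + 45*x - 54)/(x^2 - 16)
(4) = (3*v - 4)/(3*v - 5)
(5) = b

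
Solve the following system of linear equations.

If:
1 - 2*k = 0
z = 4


Then:
k = 1/2
z = 4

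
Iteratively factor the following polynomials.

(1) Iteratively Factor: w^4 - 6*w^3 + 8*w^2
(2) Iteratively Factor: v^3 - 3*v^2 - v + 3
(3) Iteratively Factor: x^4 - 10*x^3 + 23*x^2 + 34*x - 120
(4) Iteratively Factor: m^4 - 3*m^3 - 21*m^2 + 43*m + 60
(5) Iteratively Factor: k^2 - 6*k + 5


(1) = (w - 2)*(w^3 - 4*w^2) = w*(w - 2)*(w^2 - 4*w) = w^2*(w - 2)*(w - 4)
(2) = (v + 1)*(v^2 - 4*v + 3) = (v - 1)*(v + 1)*(v - 3)
(3) = (x + 2)*(x^3 - 12*x^2 + 47*x - 60) = (x - 3)*(x + 2)*(x^2 - 9*x + 20) = (x - 5)*(x - 3)*(x + 2)*(x - 4)
(4) = (m - 5)*(m^3 + 2*m^2 - 11*m - 12) = (m - 5)*(m + 4)*(m^2 - 2*m - 3) = (m - 5)*(m + 1)*(m + 4)*(m - 3)
(5) = (k - 1)*(k - 5)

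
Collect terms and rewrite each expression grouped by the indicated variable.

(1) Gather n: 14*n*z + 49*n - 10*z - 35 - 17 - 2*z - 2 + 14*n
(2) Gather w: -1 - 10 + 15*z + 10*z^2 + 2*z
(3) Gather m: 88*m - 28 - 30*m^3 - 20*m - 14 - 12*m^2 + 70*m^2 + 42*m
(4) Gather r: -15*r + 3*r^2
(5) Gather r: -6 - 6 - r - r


(1) = n*(14*z + 63) - 12*z - 54
(2) = 10*z^2 + 17*z - 11
(3) = -30*m^3 + 58*m^2 + 110*m - 42
(4) = 3*r^2 - 15*r
(5) = -2*r - 12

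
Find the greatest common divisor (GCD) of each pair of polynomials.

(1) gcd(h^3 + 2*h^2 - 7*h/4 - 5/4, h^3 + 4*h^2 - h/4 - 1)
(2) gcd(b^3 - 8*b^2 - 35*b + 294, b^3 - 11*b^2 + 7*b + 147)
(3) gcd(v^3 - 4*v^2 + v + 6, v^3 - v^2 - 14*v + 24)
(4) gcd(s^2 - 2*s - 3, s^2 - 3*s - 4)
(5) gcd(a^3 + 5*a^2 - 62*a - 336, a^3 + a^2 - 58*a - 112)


(1) = h + 1/2
(2) = gcd((b - 7)^2*(b + 6), (b - 7)^2*(b + 3)) = b^2 - 14*b + 49
(3) = v^2 - 5*v + 6
(4) = gcd((s - 3)*(s + 1), (s - 4)*(s + 1)) = s + 1
(5) = gcd((a - 8)*(a + 6)*(a + 7), (a - 8)*(a + 2)*(a + 7)) = a^2 - a - 56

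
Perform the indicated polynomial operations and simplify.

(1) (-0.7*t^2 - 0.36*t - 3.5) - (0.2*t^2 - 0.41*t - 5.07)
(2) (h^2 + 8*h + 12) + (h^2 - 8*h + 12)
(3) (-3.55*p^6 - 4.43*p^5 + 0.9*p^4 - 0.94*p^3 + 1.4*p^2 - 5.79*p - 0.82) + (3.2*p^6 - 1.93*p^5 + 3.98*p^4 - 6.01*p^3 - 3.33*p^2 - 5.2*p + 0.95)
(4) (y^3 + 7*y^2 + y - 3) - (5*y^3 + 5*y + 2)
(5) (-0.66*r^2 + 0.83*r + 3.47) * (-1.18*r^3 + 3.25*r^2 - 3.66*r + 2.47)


(1) = -0.9*t^2 + 0.05*t + 1.57
(2) = 2*h^2 + 24
(3) = -0.35*p^6 - 6.36*p^5 + 4.88*p^4 - 6.95*p^3 - 1.93*p^2 - 10.99*p + 0.13
(4) = -4*y^3 + 7*y^2 - 4*y - 5
(5) = 0.7788*r^5 - 3.1244*r^4 + 1.0185*r^3 + 6.6095*r^2 - 10.6501*r + 8.5709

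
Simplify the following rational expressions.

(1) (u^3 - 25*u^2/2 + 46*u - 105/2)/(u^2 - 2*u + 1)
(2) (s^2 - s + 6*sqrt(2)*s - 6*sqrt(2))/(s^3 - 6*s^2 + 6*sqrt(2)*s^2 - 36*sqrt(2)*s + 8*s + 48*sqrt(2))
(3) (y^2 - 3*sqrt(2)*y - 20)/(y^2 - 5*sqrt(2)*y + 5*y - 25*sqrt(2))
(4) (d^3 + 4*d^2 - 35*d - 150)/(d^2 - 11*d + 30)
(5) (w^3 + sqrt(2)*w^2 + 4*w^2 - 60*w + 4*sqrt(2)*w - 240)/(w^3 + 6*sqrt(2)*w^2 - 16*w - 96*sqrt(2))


(1) = (2*u^3 - 25*u^2 + 92*u - 105)/(2*u^2 - 4*u + 2)
(2) = (s - 1)/(s^2 - 6*s + 8)
(3) = (y + 2*sqrt(2))/(y + 5)
(4) = (d^2 + 10*d + 25)/(d - 5)
(5) = (w - 5*sqrt(2))/(w - 4)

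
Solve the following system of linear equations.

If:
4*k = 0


Then:
k = 0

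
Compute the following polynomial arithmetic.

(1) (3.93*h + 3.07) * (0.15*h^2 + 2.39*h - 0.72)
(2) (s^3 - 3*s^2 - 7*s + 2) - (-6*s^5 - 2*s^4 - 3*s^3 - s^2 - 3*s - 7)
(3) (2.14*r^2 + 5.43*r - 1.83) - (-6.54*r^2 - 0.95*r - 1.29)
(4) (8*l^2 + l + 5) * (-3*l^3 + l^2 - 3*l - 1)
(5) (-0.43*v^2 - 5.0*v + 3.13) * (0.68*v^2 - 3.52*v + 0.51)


(1) = 0.5895*h^3 + 9.8532*h^2 + 4.5077*h - 2.2104
(2) = 6*s^5 + 2*s^4 + 4*s^3 - 2*s^2 - 4*s + 9
(3) = 8.68*r^2 + 6.38*r - 0.54
(4) = -24*l^5 + 5*l^4 - 38*l^3 - 6*l^2 - 16*l - 5
(5) = -0.2924*v^4 - 1.8864*v^3 + 19.5091*v^2 - 13.5676*v + 1.5963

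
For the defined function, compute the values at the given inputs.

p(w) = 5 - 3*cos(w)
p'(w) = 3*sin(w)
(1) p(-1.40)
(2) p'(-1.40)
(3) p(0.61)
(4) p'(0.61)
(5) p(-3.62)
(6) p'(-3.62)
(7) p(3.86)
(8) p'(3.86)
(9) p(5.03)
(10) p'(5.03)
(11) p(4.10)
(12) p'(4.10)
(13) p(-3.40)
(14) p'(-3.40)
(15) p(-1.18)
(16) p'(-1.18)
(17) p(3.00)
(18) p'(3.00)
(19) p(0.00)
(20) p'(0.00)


(1) = 4.49
(2) = -2.96
(3) = 2.54
(4) = 1.72
(5) = 7.66
(6) = 1.38
(7) = 7.26
(8) = -1.97
(9) = 4.06
(10) = -2.85
(11) = 6.72
(12) = -2.45
(13) = 7.90
(14) = 0.77
(15) = 3.86
(16) = -2.77
(17) = 7.97
(18) = 0.42
(19) = 2.00
(20) = 0.00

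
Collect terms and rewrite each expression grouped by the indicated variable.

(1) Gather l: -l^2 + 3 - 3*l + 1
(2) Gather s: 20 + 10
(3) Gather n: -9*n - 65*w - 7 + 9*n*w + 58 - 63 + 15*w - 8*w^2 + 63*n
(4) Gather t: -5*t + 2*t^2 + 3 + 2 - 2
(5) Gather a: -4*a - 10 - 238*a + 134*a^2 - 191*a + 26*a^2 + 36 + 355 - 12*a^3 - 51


(1) = -l^2 - 3*l + 4
(2) = 30
(3) = n*(9*w + 54) - 8*w^2 - 50*w - 12
(4) = 2*t^2 - 5*t + 3
(5) = -12*a^3 + 160*a^2 - 433*a + 330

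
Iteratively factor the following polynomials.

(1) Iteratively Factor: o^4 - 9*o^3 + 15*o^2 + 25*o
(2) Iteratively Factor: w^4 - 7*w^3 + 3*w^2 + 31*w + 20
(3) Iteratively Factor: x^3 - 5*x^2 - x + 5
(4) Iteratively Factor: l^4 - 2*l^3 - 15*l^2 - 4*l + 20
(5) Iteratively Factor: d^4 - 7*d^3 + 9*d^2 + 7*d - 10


(1) = (o)*(o^3 - 9*o^2 + 15*o + 25) = o*(o - 5)*(o^2 - 4*o - 5) = o*(o - 5)^2*(o + 1)
(2) = (w - 5)*(w^3 - 2*w^2 - 7*w - 4) = (w - 5)*(w - 4)*(w^2 + 2*w + 1) = (w - 5)*(w - 4)*(w + 1)*(w + 1)
(3) = (x - 5)*(x^2 - 1) = (x - 5)*(x + 1)*(x - 1)
(4) = (l + 2)*(l^3 - 4*l^2 - 7*l + 10) = (l + 2)^2*(l^2 - 6*l + 5) = (l - 5)*(l + 2)^2*(l - 1)
(5) = (d - 2)*(d^3 - 5*d^2 - d + 5) = (d - 2)*(d + 1)*(d^2 - 6*d + 5) = (d - 2)*(d - 1)*(d + 1)*(d - 5)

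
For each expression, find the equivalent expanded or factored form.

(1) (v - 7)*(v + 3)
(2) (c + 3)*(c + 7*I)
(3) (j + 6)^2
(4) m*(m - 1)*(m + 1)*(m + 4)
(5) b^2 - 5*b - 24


(1) = v^2 - 4*v - 21
(2) = c^2 + 3*c + 7*I*c + 21*I
(3) = j^2 + 12*j + 36
(4) = m^4 + 4*m^3 - m^2 - 4*m
(5) = (b - 8)*(b + 3)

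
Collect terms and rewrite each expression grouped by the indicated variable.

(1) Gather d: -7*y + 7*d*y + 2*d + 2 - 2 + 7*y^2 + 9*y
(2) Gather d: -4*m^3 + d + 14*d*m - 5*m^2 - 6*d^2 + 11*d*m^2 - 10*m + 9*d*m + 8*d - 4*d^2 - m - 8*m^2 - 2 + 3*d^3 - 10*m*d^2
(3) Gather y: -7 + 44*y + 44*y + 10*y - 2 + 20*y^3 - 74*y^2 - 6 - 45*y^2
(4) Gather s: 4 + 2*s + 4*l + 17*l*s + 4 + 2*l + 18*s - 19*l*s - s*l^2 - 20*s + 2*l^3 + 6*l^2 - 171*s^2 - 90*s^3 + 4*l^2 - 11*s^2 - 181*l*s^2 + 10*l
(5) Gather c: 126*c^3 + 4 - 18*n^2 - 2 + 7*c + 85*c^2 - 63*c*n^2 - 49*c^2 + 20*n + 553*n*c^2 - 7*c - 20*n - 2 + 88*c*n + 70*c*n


(1) = d*(7*y + 2) + 7*y^2 + 2*y
(2) = 3*d^3 + d^2*(-10*m - 10) + d*(11*m^2 + 23*m + 9) - 4*m^3 - 13*m^2 - 11*m - 2
(3) = 20*y^3 - 119*y^2 + 98*y - 15
(4) = 2*l^3 + 10*l^2 + 16*l - 90*s^3 + s^2*(-181*l - 182) + s*(-l^2 - 2*l) + 8
(5) = 126*c^3 + c^2*(553*n + 36) + c*(-63*n^2 + 158*n) - 18*n^2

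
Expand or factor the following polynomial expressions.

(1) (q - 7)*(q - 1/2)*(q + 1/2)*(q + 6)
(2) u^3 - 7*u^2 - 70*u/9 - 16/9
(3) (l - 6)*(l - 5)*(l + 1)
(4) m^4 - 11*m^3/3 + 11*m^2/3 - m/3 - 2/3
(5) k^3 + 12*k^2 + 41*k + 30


(1) = q^4 - q^3 - 169*q^2/4 + q/4 + 21/2
(2) = (u - 8)*(u + 1/3)*(u + 2/3)
(3) = l^3 - 10*l^2 + 19*l + 30
(4) = (m - 2)*(m - 1)^2*(m + 1/3)
(5) = (k + 1)*(k + 5)*(k + 6)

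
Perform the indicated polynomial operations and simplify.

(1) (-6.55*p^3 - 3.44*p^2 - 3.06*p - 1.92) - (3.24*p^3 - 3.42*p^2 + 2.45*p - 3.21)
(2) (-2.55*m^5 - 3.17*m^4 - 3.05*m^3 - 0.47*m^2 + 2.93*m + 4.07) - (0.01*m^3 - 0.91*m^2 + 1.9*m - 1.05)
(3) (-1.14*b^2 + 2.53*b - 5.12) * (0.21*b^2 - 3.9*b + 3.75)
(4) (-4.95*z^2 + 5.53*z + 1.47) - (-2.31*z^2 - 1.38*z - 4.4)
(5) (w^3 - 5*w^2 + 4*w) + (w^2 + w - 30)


(1) = -9.79*p^3 - 0.02*p^2 - 5.51*p + 1.29
(2) = -2.55*m^5 - 3.17*m^4 - 3.06*m^3 + 0.44*m^2 + 1.03*m + 5.12
(3) = -0.2394*b^4 + 4.9773*b^3 - 15.2172*b^2 + 29.4555*b - 19.2
(4) = -2.64*z^2 + 6.91*z + 5.87
(5) = w^3 - 4*w^2 + 5*w - 30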